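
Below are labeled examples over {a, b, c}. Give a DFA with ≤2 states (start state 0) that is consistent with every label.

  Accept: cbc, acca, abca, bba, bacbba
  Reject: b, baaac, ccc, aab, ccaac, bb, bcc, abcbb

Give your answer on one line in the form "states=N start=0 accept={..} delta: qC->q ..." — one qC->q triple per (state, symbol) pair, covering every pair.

Fold the examples into a partial DFA from state 0: repeatedly fix the first undefined (state, symbol) met by the shortest-then-alphabetical prefix, trying targets in increasing order and rejecting any under which an Accept and a Reject string meet in one state with the same remainder; add a state when all current targets are rejected. Accepting states are where Accept strings end.
a: 0a undefined. 0a->0: ok.
b: 0b undefined. 0b->0: no, bba/b meet in 0. Open state 1: 0b->1.
c: 0c undefined. 0c->0: no, acca/ccc meet in 0. 0c->1: ok.
ba: 1a undefined. 1a->0: ok.
bb: 1b undefined. 1b->0: no, cbc/b meet in 1. 1b->1: ok.
bc: 1c undefined. 1c->0: ok.
All examples now run through 2 states with every (state, symbol) defined. Accept strings end in {0}, Reject strings end in {1}; accept={0}.

states=2 start=0 accept={0} delta: 0a->0 0b->1 0c->1 1a->0 1b->1 1c->0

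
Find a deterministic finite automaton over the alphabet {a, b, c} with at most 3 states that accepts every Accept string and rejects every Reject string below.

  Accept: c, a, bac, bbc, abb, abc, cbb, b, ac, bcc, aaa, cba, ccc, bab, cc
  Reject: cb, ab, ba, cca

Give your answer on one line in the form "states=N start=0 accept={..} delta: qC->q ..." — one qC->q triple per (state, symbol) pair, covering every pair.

State merging on the prefix tree: take the shortest (then alphabetical) example prefix whose next move is undefined and point that move at state 0, else 1, else 2, ...; a target is out if some Accept/Reject pair would then sit in one state with the same input left (inseparable). If every existing state is out, open a new one.
a: 0a undefined. 0a->0: no, b/ab meet in 0 with "b" left. Open state 1: 0a->1.
b: 0b undefined. 0b->0: no, a/ba meet in 1. 0b->1: ok.
c: 0c undefined. 0c->0: no, a/cb meet in 1. 0c->1: ok.
aa: 1a undefined. 1a->0: ok.
ab: 1b undefined. 1b->0: ok.
ac: 1c undefined. 1c->0: no, c/cca meet in 1. 1c->1: ok.
All examples now run through 2 states with every (state, symbol) defined. Accept strings end in {1}, Reject strings end in {0}; accept={1}.

states=2 start=0 accept={1} delta: 0a->1 0b->1 0c->1 1a->0 1b->0 1c->1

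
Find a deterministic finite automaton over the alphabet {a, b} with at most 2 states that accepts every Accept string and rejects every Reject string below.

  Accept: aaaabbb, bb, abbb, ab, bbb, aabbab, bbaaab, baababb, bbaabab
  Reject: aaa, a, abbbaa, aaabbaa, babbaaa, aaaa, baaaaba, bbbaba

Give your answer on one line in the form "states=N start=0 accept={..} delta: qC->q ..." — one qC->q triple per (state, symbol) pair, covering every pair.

states=2 start=0 accept={1} delta: 0a->0 0b->1 1a->0 1b->1

Grow the machine one transition at a time. Run the examples from 0; the earliest place one falls off (shortest prefix, ties alphabetical) gets sent to the lowest-numbered state that keeps every Accept/Reject pair distinguishable — a pair clashes when both reach the same state with identical unread suffix — and to a fresh state only if none does.
a: 0a undefined. 0a->0: ok.
b: 0b undefined. 0b->0: no, aaaabbb/aaa meet in 0. Open state 1: 0b->1.
ba: 1a undefined. 1a->0: ok.
bb: 1b undefined. 1b->0: no, bb/aaa meet in 0. 1b->1: ok.
All examples now run through 2 states with every (state, symbol) defined. Accept strings end in {1}, Reject strings end in {0}; accept={1}.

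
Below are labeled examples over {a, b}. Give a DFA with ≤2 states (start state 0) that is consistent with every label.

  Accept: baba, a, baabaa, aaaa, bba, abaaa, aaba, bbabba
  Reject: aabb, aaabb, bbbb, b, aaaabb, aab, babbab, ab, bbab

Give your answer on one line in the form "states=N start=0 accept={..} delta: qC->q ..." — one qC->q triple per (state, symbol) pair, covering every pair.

states=2 start=0 accept={0} delta: 0a->0 0b->1 1a->0 1b->1

Grow the machine one transition at a time. Run the examples from 0; the earliest place one falls off (shortest prefix, ties alphabetical) gets sent to the lowest-numbered state that keeps every Accept/Reject pair distinguishable — a pair clashes when both reach the same state with identical unread suffix — and to a fresh state only if none does.
a: 0a undefined. 0a->0: ok.
b: 0b undefined. 0b->0: no, baba/aabb meet in 0. Open state 1: 0b->1.
ba: 1a undefined. 1a->0: ok.
bb: 1b undefined. 1b->0: no, baba/aabb meet in 0. 1b->1: ok.
All examples now run through 2 states with every (state, symbol) defined. Accept strings end in {0}, Reject strings end in {1}; accept={0}.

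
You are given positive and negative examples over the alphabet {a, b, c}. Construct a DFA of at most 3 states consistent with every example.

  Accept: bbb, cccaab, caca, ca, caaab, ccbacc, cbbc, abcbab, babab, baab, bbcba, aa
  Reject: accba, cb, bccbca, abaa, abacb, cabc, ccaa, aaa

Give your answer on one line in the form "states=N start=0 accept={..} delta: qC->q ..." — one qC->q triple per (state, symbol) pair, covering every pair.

states=3 start=0 accept={0,2} delta: 0a->1 0b->0 0c->1 1a->0 1b->1 1c->2 2a->0 2b->2 2c->0

Grow the machine one transition at a time. Run the examples from 0; the earliest place one falls off (shortest prefix, ties alphabetical) gets sent to the lowest-numbered state that keeps every Accept/Reject pair distinguishable — a pair clashes when both reach the same state with identical unread suffix — and to a fresh state only if none does.
a: 0a undefined. 0a->0: no, aa/aaa meet in 0. Open state 1: 0a->1.
b: 0b undefined. 0b->0: ok.
c: 0c undefined. 0c->0: no, bbb/cb meet in 0. 0c->1: ok.
aa: 1a undefined. 1a->0: ok.
ab: 1b undefined. 1b->0: no, bbb/cb meet in 0. 1b->1: ok.
ac: 1c undefined. 1c->0: no, bbb/accba meet in 0. 1c->1: no, bbb/accba meet in 0. Open state 2: 1c->2.
acc: 2c undefined. 2c->0: ok.
cca: 2a undefined. 2a->0: ok.
ccb: 2b undefined. 2b->0: no, bbb/bccbca meet in 0. 2b->1: no, bbb/bccbca meet in 0. 2b->2: ok.
All examples now run through 3 states with every (state, symbol) defined. Accept strings end in {0,2}, Reject strings end in {1}; accept={0,2}.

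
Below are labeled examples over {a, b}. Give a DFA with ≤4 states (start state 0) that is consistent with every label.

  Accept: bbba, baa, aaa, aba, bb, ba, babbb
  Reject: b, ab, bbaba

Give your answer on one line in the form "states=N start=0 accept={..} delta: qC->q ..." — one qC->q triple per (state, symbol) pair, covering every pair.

State merging on the prefix tree: take the shortest (then alphabetical) example prefix whose next move is undefined and point that move at state 0, else 1, else 2, ...; a target is out if some Accept/Reject pair would then sit in one state with the same input left (inseparable). If every existing state is out, open a new one.
a: 0a undefined. 0a->0: ok.
b: 0b undefined. 0b->0: no, bbba/b meet in 0. Open state 1: 0b->1.
ba: 1a undefined. 1a->0: ok.
bb: 1b undefined. 1b->0: no, bbba/bbaba meet in 0. 1b->1: no, bbba/bbaba meet in 0. Open state 2: 1b->2.
bba: 2a undefined. 2a->0: no, baa/bbaba meet in 0. 2a->1: ok.
bbb: 2b undefined. 2b->0: ok.
All examples now run through 3 states with every (state, symbol) defined. Accept strings end in {0,2}, Reject strings end in {1}; accept={0,2}.

states=3 start=0 accept={0,2} delta: 0a->0 0b->1 1a->0 1b->2 2a->1 2b->0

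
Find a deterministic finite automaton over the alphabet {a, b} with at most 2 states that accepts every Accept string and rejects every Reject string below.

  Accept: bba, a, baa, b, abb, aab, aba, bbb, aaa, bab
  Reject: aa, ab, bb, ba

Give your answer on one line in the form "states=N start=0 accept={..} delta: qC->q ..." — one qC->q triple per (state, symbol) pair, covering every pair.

Fold the examples into a partial DFA from state 0: repeatedly fix the first undefined (state, symbol) met by the shortest-then-alphabetical prefix, trying targets in increasing order and rejecting any under which an Accept and a Reject string meet in one state with the same remainder; add a state when all current targets are rejected. Accepting states are where Accept strings end.
a: 0a undefined. 0a->0: no, a/aa meet in 0. Open state 1: 0a->1.
b: 0b undefined. 0b->0: no, bba/ba meet in 1. 0b->1: ok.
aa: 1a undefined. 1a->0: ok.
ab: 1b undefined. 1b->0: ok.
All examples now run through 2 states with every (state, symbol) defined. Accept strings end in {1}, Reject strings end in {0}; accept={1}.

states=2 start=0 accept={1} delta: 0a->1 0b->1 1a->0 1b->0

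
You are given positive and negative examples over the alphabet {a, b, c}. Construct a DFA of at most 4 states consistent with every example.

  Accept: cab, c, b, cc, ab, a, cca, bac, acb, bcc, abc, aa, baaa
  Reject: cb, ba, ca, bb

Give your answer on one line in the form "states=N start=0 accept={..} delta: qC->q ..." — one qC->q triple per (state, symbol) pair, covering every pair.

State merging on the prefix tree: take the shortest (then alphabetical) example prefix whose next move is undefined and point that move at state 0, else 1, else 2, ...; a target is out if some Accept/Reject pair would then sit in one state with the same input left (inseparable). If every existing state is out, open a new one.
a: 0a undefined. 0a->0: no, acb/cb meet in 0 with "cb" left. Open state 1: 0a->1.
b: 0b undefined. 0b->0: no, b/bb meet in 0. 0b->1: no, ab/bb meet in 1 with "b" left. Open state 2: 0b->2.
c: 0c undefined. 0c->0: no, b/cb meet in 2. 0c->1: no, ab/cb meet in 1 with "b" left. 0c->2: ok.
aa: 1a undefined. 1a->0: ok.
ab: 1b undefined. 1b->0: ok.
ac: 1c undefined. 1c->0: ok.
ba: 2a undefined. 2a->0: no, ab/ba meet in 0. 2a->1: no, a/ba meet in 1. 2a->2: no, cab/cb meet in 2 with "b" left. Open state 3: 2a->3.
bb: 2b undefined. 2b->0: no, ab/cb meet in 0. 2b->1: no, a/cb meet in 1. 2b->2: no, c/cb meet in 2. 2b->3: ok.
bc: 2c undefined. 2c->0: ok.
baa: 3a undefined. 3a->0: ok.
bac: 3c undefined. 3c->0: ok.
cab: 3b undefined. 3b->0: ok.
All examples now run through 4 states with every (state, symbol) defined. Accept strings end in {0,1,2}, Reject strings end in {3}; accept={0,1,2}.

states=4 start=0 accept={0,1,2} delta: 0a->1 0b->2 0c->2 1a->0 1b->0 1c->0 2a->3 2b->3 2c->0 3a->0 3b->0 3c->0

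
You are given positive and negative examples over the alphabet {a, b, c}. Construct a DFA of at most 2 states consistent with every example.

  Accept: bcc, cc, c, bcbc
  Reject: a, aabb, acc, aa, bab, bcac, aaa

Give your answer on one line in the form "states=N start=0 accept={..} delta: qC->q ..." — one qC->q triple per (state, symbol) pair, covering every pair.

Grow the machine one transition at a time. Run the examples from 0; the earliest place one falls off (shortest prefix, ties alphabetical) gets sent to the lowest-numbered state that keeps every Accept/Reject pair distinguishable — a pair clashes when both reach the same state with identical unread suffix — and to a fresh state only if none does.
a: 0a undefined. 0a->0: no, cc/acc meet in 0 with "cc" left. Open state 1: 0a->1.
b: 0b undefined. 0b->0: ok.
c: 0c undefined. 0c->0: ok.
aa: 1a undefined. 1a->0: no, bcc/aabb meet in 0. 1a->1: ok.
ac: 1c undefined. 1c->0: no, bcc/acc meet in 0. 1c->1: ok.
aab: 1b undefined. 1b->0: no, bcc/aabb meet in 0. 1b->1: ok.
All examples now run through 2 states with every (state, symbol) defined. Accept strings end in {0}, Reject strings end in {1}; accept={0}.

states=2 start=0 accept={0} delta: 0a->1 0b->0 0c->0 1a->1 1b->1 1c->1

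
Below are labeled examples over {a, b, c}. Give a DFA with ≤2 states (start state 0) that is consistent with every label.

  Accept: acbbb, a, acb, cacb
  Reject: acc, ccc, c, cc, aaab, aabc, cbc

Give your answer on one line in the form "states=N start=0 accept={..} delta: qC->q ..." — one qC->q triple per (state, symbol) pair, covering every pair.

states=2 start=0 accept={0} delta: 0a->0 0b->1 0c->1 1a->0 1b->0 1c->1

Grow the machine one transition at a time. Run the examples from 0; the earliest place one falls off (shortest prefix, ties alphabetical) gets sent to the lowest-numbered state that keeps every Accept/Reject pair distinguishable — a pair clashes when both reach the same state with identical unread suffix — and to a fresh state only if none does.
a: 0a undefined. 0a->0: ok.
c: 0c undefined. 0c->0: no, a/acc meet in 0. Open state 1: 0c->1.
ca: 1a undefined. 1a->0: ok.
cb: 1b undefined. 1b->0: ok.
cc: 1c undefined. 1c->0: no, a/acc meet in 0. 1c->1: ok.
aab: 0b undefined. 0b->0: no, acbbb/aaab meet in 0. 0b->1: ok.
All examples now run through 2 states with every (state, symbol) defined. Accept strings end in {0}, Reject strings end in {1}; accept={0}.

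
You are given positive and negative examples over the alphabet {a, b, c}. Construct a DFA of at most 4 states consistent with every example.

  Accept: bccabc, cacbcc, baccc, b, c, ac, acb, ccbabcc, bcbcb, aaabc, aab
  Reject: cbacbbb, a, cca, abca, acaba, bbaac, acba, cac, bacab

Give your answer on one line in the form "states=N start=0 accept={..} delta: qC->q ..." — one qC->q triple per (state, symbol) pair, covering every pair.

Grow the machine one transition at a time. Run the examples from 0; the earliest place one falls off (shortest prefix, ties alphabetical) gets sent to the lowest-numbered state that keeps every Accept/Reject pair distinguishable — a pair clashes when both reach the same state with identical unread suffix — and to a fresh state only if none does.
a: 0a undefined. 0a->0: ok.
b: 0b undefined. 0b->0: no, b/a meet in 0. Open state 1: 0b->1.
c: 0c undefined. 0c->0: no, c/a meet in 0. 0c->1: ok.
ba: 1a undefined. 1a->0: no, b/cac meet in 1. 1a->1: no, aaabc/cac meet in 1 with "c" left. Open state 2: 1a->2.
bb: 1b undefined. 1b->0: no, b/bbaac meet in 1. 1b->1: ok.
bc: 1c undefined. 1c->0: no, aaabc/a meet in 0. 1c->1: ok.
bac: 2c undefined. 2c->0: no, cacbcc/cbacbbb meet in 1. 2c->1: no, cacbcc/cbacbbb meet in 1. 2c->2: no, baccc/cca meet in 2. Open state 3: 2c->3.
acab: 2b undefined. 2b->0: ok.
baca: 3a undefined. 3a->0: no, bccabc/bacab meet in 1. 3a->1: no, bccabc/bacab meet in 1. 3a->2: ok.
bacc: 3c undefined. 3c->0: ok.
bbaa: 2a undefined. 2a->0: no, bccabc/bbaac meet in 1. 2a->1: no, bccabc/bbaac meet in 1. 2a->2: ok.
cacb: 3b undefined. 3b->0: no, bccabc/cbacbbb meet in 1. 3b->1: no, bccabc/cbacbbb meet in 1. 3b->2: no, bccabc/cbacbbb meet in 1. 3b->3: ok.
All examples now run through 4 states with every (state, symbol) defined. Accept strings end in {1}, Reject strings end in {0,2,3}; accept={1}.

states=4 start=0 accept={1} delta: 0a->0 0b->1 0c->1 1a->2 1b->1 1c->1 2a->2 2b->0 2c->3 3a->2 3b->3 3c->0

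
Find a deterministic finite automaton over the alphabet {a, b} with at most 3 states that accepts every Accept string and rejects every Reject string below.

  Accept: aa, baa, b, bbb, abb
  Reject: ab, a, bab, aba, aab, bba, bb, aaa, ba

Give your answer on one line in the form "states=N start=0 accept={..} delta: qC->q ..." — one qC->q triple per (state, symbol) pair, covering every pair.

Fold the examples into a partial DFA from state 0: repeatedly fix the first undefined (state, symbol) met by the shortest-then-alphabetical prefix, trying targets in increasing order and rejecting any under which an Accept and a Reject string meet in one state with the same remainder; add a state when all current targets are rejected. Accepting states are where Accept strings end.
a: 0a undefined. 0a->0: no, aa/a meet in 0. Open state 1: 0a->1.
b: 0b undefined. 0b->0: no, b/bb meet in 0. 0b->1: no, aa/ba meet in 1 with "a" left. Open state 2: 0b->2.
aa: 1a undefined. 1a->0: no, b/aab meet in 2. 1a->1: no, aa/a meet in 1. 1a->2: ok.
ab: 1b undefined. 1b->0: ok.
ba: 2a undefined. 2a->0: no, aa/bab meet in 2. 2a->1: ok.
bb: 2b undefined. 2b->0: ok.
All examples now run through 3 states with every (state, symbol) defined. Accept strings end in {2}, Reject strings end in {0,1}; accept={2}.

states=3 start=0 accept={2} delta: 0a->1 0b->2 1a->2 1b->0 2a->1 2b->0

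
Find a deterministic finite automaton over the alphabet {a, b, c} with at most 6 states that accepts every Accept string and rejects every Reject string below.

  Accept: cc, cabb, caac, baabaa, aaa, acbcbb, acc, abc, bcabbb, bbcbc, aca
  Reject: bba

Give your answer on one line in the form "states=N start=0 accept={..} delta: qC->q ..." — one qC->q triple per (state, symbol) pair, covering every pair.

states=3 start=0 accept={0,2} delta: 0a->0 0b->1 0c->0 1a->0 1b->2 1c->0 2a->1 2b->0 2c->0

Grow the machine one transition at a time. Run the examples from 0; the earliest place one falls off (shortest prefix, ties alphabetical) gets sent to the lowest-numbered state that keeps every Accept/Reject pair distinguishable — a pair clashes when both reach the same state with identical unread suffix — and to a fresh state only if none does.
a: 0a undefined. 0a->0: ok.
b: 0b undefined. 0b->0: no, baabaa/bba meet in 0. Open state 1: 0b->1.
c: 0c undefined. 0c->0: ok.
ba: 1a undefined. 1a->0: ok.
bb: 1b undefined. 1b->0: no, cc/bba meet in 0. 1b->1: no, cc/bba meet in 0. Open state 2: 1b->2.
bc: 1c undefined. 1c->0: ok.
bba: 2a undefined. 2a->0: no, cc/bba meet in 0. 2a->1: ok.
bbc: 2c undefined. 2c->0: ok.
bcabbb: 2b undefined. 2b->0: ok.
All examples now run through 3 states with every (state, symbol) defined. Accept strings end in {0,2}, Reject strings end in {1}; accept={0,2}.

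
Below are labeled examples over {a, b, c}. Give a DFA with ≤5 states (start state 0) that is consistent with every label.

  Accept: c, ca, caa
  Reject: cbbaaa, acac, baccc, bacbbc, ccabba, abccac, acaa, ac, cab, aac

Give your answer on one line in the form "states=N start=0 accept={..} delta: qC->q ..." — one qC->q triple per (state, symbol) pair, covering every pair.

states=4 start=0 accept={0,1,2} delta: 0a->1 0b->0 0c->0 1a->2 1b->3 1c->3 2a->3 2b->1 2c->3 3a->2 3b->2 3c->1

State merging on the prefix tree: take the shortest (then alphabetical) example prefix whose next move is undefined and point that move at state 0, else 1, else 2, ...; a target is out if some Accept/Reject pair would then sit in one state with the same input left (inseparable). If every existing state is out, open a new one.
a: 0a undefined. 0a->0: no, c/ac meet in 0 with "c" left. Open state 1: 0a->1.
b: 0b undefined. 0b->0: ok.
c: 0c undefined. 0c->0: ok.
aa: 1a undefined. 1a->0: no, c/aac meet in 0. 1a->1: no, ca/cbbaaa meet in 1. Open state 2: 1a->2.
ab: 1b undefined. 1b->0: no, c/cab meet in 0. 1b->1: no, ca/cab meet in 1. 1b->2: no, caa/cab meet in 2. Open state 3: 1b->3.
ac: 1c undefined. 1c->0: no, c/acac meet in 0. 1c->1: no, ca/baccc meet in 1. 1c->2: no, caa/ac meet in 2. 1c->3: ok.
aac: 2c undefined. 2c->0: no, c/aac meet in 0. 2c->1: no, ca/aac meet in 1. 2c->2: no, caa/aac meet in 2. 2c->3: ok.
abc: 3c undefined. 3c->0: no, c/baccc meet in 0. 3c->1: ok.
aca: 3a undefined. 3a->0: no, c/acac meet in 0. 3a->1: no, caa/acaa meet in 2. 3a->2: ok.
acaa: 2a undefined. 2a->0: no, c/cbbaaa meet in 0. 2a->1: no, ca/cbbaaa meet in 1. 2a->2: no, caa/cbbaaa meet in 2. 2a->3: ok.
bacb: 3b undefined. 3b->0: no, c/bacbbc meet in 0. 3b->1: no, ca/bacbbc meet in 1. 3b->2: ok.
bacbb: 2b undefined. 2b->0: no, c/bacbbc meet in 0. 2b->1: ok.
All examples now run through 4 states with every (state, symbol) defined. Accept strings end in {0,1,2}, Reject strings end in {3}; accept={0,1,2}.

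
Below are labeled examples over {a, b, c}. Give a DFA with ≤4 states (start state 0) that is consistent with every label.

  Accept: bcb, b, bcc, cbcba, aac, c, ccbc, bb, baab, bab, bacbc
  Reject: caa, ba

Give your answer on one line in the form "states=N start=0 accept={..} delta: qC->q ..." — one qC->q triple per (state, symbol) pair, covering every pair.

Fold the examples into a partial DFA from state 0: repeatedly fix the first undefined (state, symbol) met by the shortest-then-alphabetical prefix, trying targets in increasing order and rejecting any under which an Accept and a Reject string meet in one state with the same remainder; add a state when all current targets are rejected. Accepting states are where Accept strings end.
a: 0a undefined. 0a->0: ok.
b: 0b undefined. 0b->0: no, b/ba meet in 0. Open state 1: 0b->1.
c: 0c undefined. 0c->0: no, aac/caa meet in 0. 0c->1: ok.
ba: 1a undefined. 1a->0: ok.
bb: 1b undefined. 1b->0: no, cbcba/caa meet in 0. 1b->1: ok.
bc: 1c undefined. 1c->0: no, cbcba/caa meet in 0. 1c->1: no, cbcba/caa meet in 0. Open state 2: 1c->2.
bcb: 2b undefined. 2b->0: no, bcb/caa meet in 0. 2b->1: no, cbcba/caa meet in 0. 2b->2: ok.
bcc: 2c undefined. 2c->0: no, bcc/caa meet in 0. 2c->1: ok.
cbcba: 2a undefined. 2a->0: no, cbcba/caa meet in 0. 2a->1: ok.
All examples now run through 3 states with every (state, symbol) defined. Accept strings end in {1,2}, Reject strings end in {0}; accept={1,2}.

states=3 start=0 accept={1,2} delta: 0a->0 0b->1 0c->1 1a->0 1b->1 1c->2 2a->1 2b->2 2c->1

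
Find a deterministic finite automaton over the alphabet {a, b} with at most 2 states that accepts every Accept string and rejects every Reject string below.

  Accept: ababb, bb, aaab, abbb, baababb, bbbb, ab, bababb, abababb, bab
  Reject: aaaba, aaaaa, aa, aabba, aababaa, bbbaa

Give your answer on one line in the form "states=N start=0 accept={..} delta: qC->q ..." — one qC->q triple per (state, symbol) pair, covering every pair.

states=2 start=0 accept={1} delta: 0a->0 0b->1 1a->0 1b->1

State merging on the prefix tree: take the shortest (then alphabetical) example prefix whose next move is undefined and point that move at state 0, else 1, else 2, ...; a target is out if some Accept/Reject pair would then sit in one state with the same input left (inseparable). If every existing state is out, open a new one.
a: 0a undefined. 0a->0: ok.
b: 0b undefined. 0b->0: no, ababb/aaaba meet in 0. Open state 1: 0b->1.
ba: 1a undefined. 1a->0: ok.
bb: 1b undefined. 1b->0: no, ababb/aaaba meet in 0. 1b->1: ok.
All examples now run through 2 states with every (state, symbol) defined. Accept strings end in {1}, Reject strings end in {0}; accept={1}.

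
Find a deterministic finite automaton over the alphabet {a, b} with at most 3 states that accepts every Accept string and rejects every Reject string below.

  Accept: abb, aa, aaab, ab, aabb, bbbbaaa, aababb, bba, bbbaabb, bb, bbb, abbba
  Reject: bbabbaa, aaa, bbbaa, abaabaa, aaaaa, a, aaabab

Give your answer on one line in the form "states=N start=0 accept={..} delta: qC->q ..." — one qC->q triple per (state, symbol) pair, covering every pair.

states=3 start=0 accept={0,2} delta: 0a->1 0b->1 1a->0 1b->2 2a->0 2b->2

Fold the examples into a partial DFA from state 0: repeatedly fix the first undefined (state, symbol) met by the shortest-then-alphabetical prefix, trying targets in increasing order and rejecting any under which an Accept and a Reject string meet in one state with the same remainder; add a state when all current targets are rejected. Accepting states are where Accept strings end.
a: 0a undefined. 0a->0: no, aa/aaa meet in 0. Open state 1: 0a->1.
b: 0b undefined. 0b->0: no, aa/bbbaa meet in 1 with "a" left. 0b->1: ok.
aa: 1a undefined. 1a->0: ok.
ab: 1b undefined. 1b->0: no, abb/bbabbaa meet in 1. 1b->1: no, abb/bbabbaa meet in 1. Open state 2: 1b->2.
aba: 2a undefined. 2a->0: ok.
abb: 2b undefined. 2b->0: no, abb/bbbaa meet in 0. 2b->1: no, abb/bbabbaa meet in 1. 2b->2: ok.
All examples now run through 3 states with every (state, symbol) defined. Accept strings end in {0,2}, Reject strings end in {1}; accept={0,2}.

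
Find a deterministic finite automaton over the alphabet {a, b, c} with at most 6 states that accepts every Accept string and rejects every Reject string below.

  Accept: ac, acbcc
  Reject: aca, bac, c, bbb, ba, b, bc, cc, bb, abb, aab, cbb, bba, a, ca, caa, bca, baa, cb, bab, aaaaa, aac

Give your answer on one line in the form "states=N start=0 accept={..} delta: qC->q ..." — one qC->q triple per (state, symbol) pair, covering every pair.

Grow the machine one transition at a time. Run the examples from 0; the earliest place one falls off (shortest prefix, ties alphabetical) gets sent to the lowest-numbered state that keeps every Accept/Reject pair distinguishable — a pair clashes when both reach the same state with identical unread suffix — and to a fresh state only if none does.
a: 0a undefined. 0a->0: no, ac/c meet in 0 with "c" left. Open state 1: 0a->1.
b: 0b undefined. 0b->0: no, ac/bac meet in 1 with "c" left. 0b->1: no, ac/bc meet in 1 with "c" left. Open state 2: 0b->2.
c: 0c undefined. 0c->0: ok.
aa: 1a undefined. 1a->0: ok.
ab: 1b undefined. 1b->0: ok.
ac: 1c undefined. 1c->0: no, ac/c meet in 0. 1c->1: no, ac/a meet in 1. 1c->2: no, ac/b meet in 2. Open state 3: 1c->3.
ba: 2a undefined. 2a->0: ok.
bb: 2b undefined. 2b->0: ok.
bc: 2c undefined. 2c->0: ok.
aca: 3a undefined. 3a->0: ok.
acb: 3b undefined. 3b->0: no, acbcc/aca meet in 0. 3b->1: ok.
acbcc: 3c undefined. 3c->0: no, acbcc/aca meet in 0. 3c->1: no, acbcc/bba meet in 1. 3c->2: no, acbcc/bbb meet in 2. 3c->3: ok.
All examples now run through 4 states with every (state, symbol) defined. Accept strings end in {3}, Reject strings end in {0,1,2}; accept={3}.

states=4 start=0 accept={3} delta: 0a->1 0b->2 0c->0 1a->0 1b->0 1c->3 2a->0 2b->0 2c->0 3a->0 3b->1 3c->3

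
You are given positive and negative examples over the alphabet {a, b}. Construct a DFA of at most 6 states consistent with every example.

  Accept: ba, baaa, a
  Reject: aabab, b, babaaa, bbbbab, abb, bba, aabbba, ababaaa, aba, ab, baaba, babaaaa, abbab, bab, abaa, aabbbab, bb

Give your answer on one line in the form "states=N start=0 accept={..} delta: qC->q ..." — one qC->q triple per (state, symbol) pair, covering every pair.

states=5 start=0 accept={0,1,4} delta: 0a->1 0b->2 1a->0 1b->3 2a->4 2b->3 3a->3 3b->3 4a->1 4b->3

State merging on the prefix tree: take the shortest (then alphabetical) example prefix whose next move is undefined and point that move at state 0, else 1, else 2, ...; a target is out if some Accept/Reject pair would then sit in one state with the same input left (inseparable). If every existing state is out, open a new one.
a: 0a undefined. 0a->0: no, ba/aba meet in 0 with "ba" left. Open state 1: 0a->1.
b: 0b undefined. 0b->0: no, ba/bba meet in 1. 0b->1: no, a/b meet in 1. Open state 2: 0b->2.
aa: 1a undefined. 1a->0: ok.
ab: 1b undefined. 1b->0: no, a/ababaaa meet in 1. 1b->1: no, baaa/ababaaa meet in 2 with "aaa" left. 1b->2: no, ba/aba meet in 2 with "a" left. Open state 3: 1b->3.
ba: 2a undefined. 2a->0: no, ba/babaaa meet in 0. 2a->1: no, ba/baaba meet in 1. 2a->2: no, ba/b meet in 2. 2a->3: no, ba/ab meet in 3. Open state 4: 2a->4.
bb: 2b undefined. 2b->0: no, ba/aabbba meet in 4. 2b->1: no, a/bb meet in 1. 2b->2: no, ba/bba meet in 4. 2b->3: ok.
aba: 3a undefined. 3a->0: no, baaa/ababaaa meet in 4 with "aa" left. 3a->1: no, a/bba meet in 1. 3a->2: no, ba/abaa meet in 4. 3a->3: ok.
abb: 3b undefined. 3b->0: no, a/aabbba meet in 1. 3b->1: no, a/bbbbab meet in 1. 3b->2: no, ba/aabbba meet in 4. 3b->3: ok.
baa: 4a undefined. 4a->0: no, ba/baaba meet in 4. 4a->1: ok.
bab: 4b undefined. 4b->0: no, baaa/aabab meet in 0. 4b->1: no, baaa/babaaa meet in 0. 4b->2: no, baaa/babaaa meet in 0. 4b->3: ok.
All examples now run through 5 states with every (state, symbol) defined. Accept strings end in {0,1,4}, Reject strings end in {2,3}; accept={0,1,4}.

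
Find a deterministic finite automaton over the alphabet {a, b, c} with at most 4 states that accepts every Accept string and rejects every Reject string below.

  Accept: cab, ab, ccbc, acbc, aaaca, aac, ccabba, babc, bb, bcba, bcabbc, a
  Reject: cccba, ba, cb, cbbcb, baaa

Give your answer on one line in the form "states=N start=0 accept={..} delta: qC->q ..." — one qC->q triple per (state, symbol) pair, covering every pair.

State merging on the prefix tree: take the shortest (then alphabetical) example prefix whose next move is undefined and point that move at state 0, else 1, else 2, ...; a target is out if some Accept/Reject pair would then sit in one state with the same input left (inseparable). If every existing state is out, open a new one.
a: 0a undefined. 0a->0: ok.
b: 0b undefined. 0b->0: no, ab/ba meet in 0. Open state 1: 0b->1.
c: 0c undefined. 0c->0: no, cab/cb meet in 1. 0c->1: no, aaaca/ba meet in 1 with "a" left. Open state 2: 0c->2.
ba: 1a undefined. 1a->0: no, a/ba meet in 0. 1a->1: no, ab/ba meet in 1. 1a->2: no, aac/ba meet in 2. Open state 3: 1a->3.
bb: 1b undefined. 1b->0: ok.
bc: 1c undefined. 1c->0: no, bcba/ba meet in 3. 1c->1: ok.
ca: 2a undefined. 2a->0: ok.
cb: 2b undefined. 2b->0: no, aaaca/cb meet in 0. 2b->1: no, cab/cb meet in 1. 2b->2: no, aac/cb meet in 2. 2b->3: ok.
cc: 2c undefined. 2c->0: ok.
baa: 3a undefined. 3a->0: no, aaaca/cccba meet in 0. 3a->1: no, cab/cccba meet in 1. 3a->2: no, aaaca/baaa meet in 0. 3a->3: ok.
bab: 3b undefined. 3b->0: ok.
acbc: 3c undefined. 3c->0: ok.
All examples now run through 4 states with every (state, symbol) defined. Accept strings end in {0,1,2}, Reject strings end in {3}; accept={0,1,2}.

states=4 start=0 accept={0,1,2} delta: 0a->0 0b->1 0c->2 1a->3 1b->0 1c->1 2a->0 2b->3 2c->0 3a->3 3b->0 3c->0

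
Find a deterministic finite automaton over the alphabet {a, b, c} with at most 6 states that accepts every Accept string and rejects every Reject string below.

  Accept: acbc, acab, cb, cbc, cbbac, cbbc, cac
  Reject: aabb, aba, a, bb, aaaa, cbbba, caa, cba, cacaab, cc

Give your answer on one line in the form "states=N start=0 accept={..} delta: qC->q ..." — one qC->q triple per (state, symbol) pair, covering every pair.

Grow the machine one transition at a time. Run the examples from 0; the earliest place one falls off (shortest prefix, ties alphabetical) gets sent to the lowest-numbered state that keeps every Accept/Reject pair distinguishable — a pair clashes when both reach the same state with identical unread suffix — and to a fresh state only if none does.
a: 0a undefined. 0a->0: ok.
b: 0b undefined. 0b->0: ok.
c: 0c undefined. 0c->0: no, acbc/aabb meet in 0. Open state 1: 0c->1.
ca: 1a undefined. 1a->0: no, acab/aabb meet in 0. 1a->1: no, cac/cc meet in 1 with "c" left. Open state 2: 1a->2.
cb: 1b undefined. 1b->0: no, cb/aabb meet in 0. 1b->1: no, acbc/cc meet in 1 with "c" left. 1b->2: ok.
cc: 1c undefined. 1c->0: ok.
caa: 2a undefined. 2a->0: ok.
cac: 2c undefined. 2c->0: no, acbc/aabb meet in 0. 2c->1: ok.
cbb: 2b undefined. 2b->0: no, acab/aabb meet in 0. 2b->1: no, cbbc/aabb meet in 0. 2b->2: ok.
All examples now run through 3 states with every (state, symbol) defined. Accept strings end in {1,2}, Reject strings end in {0}; accept={1,2}.

states=3 start=0 accept={1,2} delta: 0a->0 0b->0 0c->1 1a->2 1b->2 1c->0 2a->0 2b->2 2c->1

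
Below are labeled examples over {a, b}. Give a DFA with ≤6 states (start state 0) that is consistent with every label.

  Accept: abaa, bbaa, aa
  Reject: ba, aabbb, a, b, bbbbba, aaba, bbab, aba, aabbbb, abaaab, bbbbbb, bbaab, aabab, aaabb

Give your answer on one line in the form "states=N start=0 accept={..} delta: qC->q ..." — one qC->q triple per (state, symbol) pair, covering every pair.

states=3 start=0 accept={2} delta: 0a->1 0b->0 1a->2 1b->0 2a->0 2b->0

State merging on the prefix tree: take the shortest (then alphabetical) example prefix whose next move is undefined and point that move at state 0, else 1, else 2, ...; a target is out if some Accept/Reject pair would then sit in one state with the same input left (inseparable). If every existing state is out, open a new one.
a: 0a undefined. 0a->0: no, aa/a meet in 0. Open state 1: 0a->1.
b: 0b undefined. 0b->0: ok.
aa: 1a undefined. 1a->0: no, bbaa/aabbb meet in 0. 1a->1: no, bbaa/ba meet in 1. Open state 2: 1a->2.
ab: 1b undefined. 1b->0: ok.
aaa: 2a undefined. 2a->0: ok.
aab: 2b undefined. 2b->0: ok.
All examples now run through 3 states with every (state, symbol) defined. Accept strings end in {2}, Reject strings end in {0,1}; accept={2}.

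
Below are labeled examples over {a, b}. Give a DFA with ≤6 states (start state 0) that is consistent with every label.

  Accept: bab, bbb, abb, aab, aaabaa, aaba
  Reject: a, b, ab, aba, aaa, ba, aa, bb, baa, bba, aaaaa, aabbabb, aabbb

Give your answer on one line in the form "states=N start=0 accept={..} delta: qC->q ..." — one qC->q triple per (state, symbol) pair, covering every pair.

states=4 start=0 accept={3} delta: 0a->1 0b->1 1a->2 1b->2 2a->2 2b->3 3a->3 3b->1

State merging on the prefix tree: take the shortest (then alphabetical) example prefix whose next move is undefined and point that move at state 0, else 1, else 2, ...; a target is out if some Accept/Reject pair would then sit in one state with the same input left (inseparable). If every existing state is out, open a new one.
a: 0a undefined. 0a->0: no, bbb/aabbb meet in 0 with "bbb" left. Open state 1: 0a->1.
b: 0b undefined. 0b->0: no, bab/ab meet in 1 with "b" left. 0b->1: ok.
aa: 1a undefined. 1a->0: no, bab/a meet in 1. 1a->1: no, bab/ab meet in 1 with "b" left. Open state 2: 1a->2.
ab: 1b undefined. 1b->0: no, bbb/a meet in 1. 1b->1: no, bbb/a meet in 1. 1b->2: ok.
aaa: 2a undefined. 2a->0: no, aaabaa/aba meet in 0. 2a->1: no, aaabaa/ab meet in 2. 2a->2: ok.
aab: 2b undefined. 2b->0: no, aaabaa/ab meet in 2. 2b->1: no, bab/a meet in 1. 2b->2: no, bab/ab meet in 2. Open state 3: 2b->3.
aaba: 3a undefined. 3a->0: no, aaabaa/a meet in 1. 3a->1: no, aaabaa/ab meet in 2. 3a->2: no, aaabaa/ab meet in 2. 3a->3: ok.
aabb: 3b undefined. 3b->0: no, bab/aabbabb meet in 3. 3b->1: ok.
All examples now run through 4 states with every (state, symbol) defined. Accept strings end in {3}, Reject strings end in {1,2}; accept={3}.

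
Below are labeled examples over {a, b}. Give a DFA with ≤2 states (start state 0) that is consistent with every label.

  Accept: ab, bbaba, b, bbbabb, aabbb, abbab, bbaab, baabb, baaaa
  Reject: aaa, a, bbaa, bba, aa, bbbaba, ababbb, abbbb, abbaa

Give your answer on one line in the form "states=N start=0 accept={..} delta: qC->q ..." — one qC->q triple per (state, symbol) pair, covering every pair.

states=2 start=0 accept={1} delta: 0a->0 0b->1 1a->1 1b->0

Grow the machine one transition at a time. Run the examples from 0; the earliest place one falls off (shortest prefix, ties alphabetical) gets sent to the lowest-numbered state that keeps every Accept/Reject pair distinguishable — a pair clashes when both reach the same state with identical unread suffix — and to a fresh state only if none does.
a: 0a undefined. 0a->0: ok.
b: 0b undefined. 0b->0: no, ab/aaa meet in 0. Open state 1: 0b->1.
ba: 1a undefined. 1a->0: no, aabbb/ababbb meet in 1 with "bb" left. 1a->1: ok.
bb: 1b undefined. 1b->0: ok.
All examples now run through 2 states with every (state, symbol) defined. Accept strings end in {1}, Reject strings end in {0}; accept={1}.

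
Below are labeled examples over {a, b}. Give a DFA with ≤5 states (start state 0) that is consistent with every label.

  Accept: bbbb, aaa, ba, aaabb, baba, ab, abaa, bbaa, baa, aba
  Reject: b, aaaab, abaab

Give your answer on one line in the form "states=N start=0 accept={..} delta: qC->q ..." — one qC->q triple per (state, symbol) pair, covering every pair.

Grow the machine one transition at a time. Run the examples from 0; the earliest place one falls off (shortest prefix, ties alphabetical) gets sent to the lowest-numbered state that keeps every Accept/Reject pair distinguishable — a pair clashes when both reach the same state with identical unread suffix — and to a fresh state only if none does.
a: 0a undefined. 0a->0: no, ab/b meet in 0 with "b" left. Open state 1: 0a->1.
b: 0b undefined. 0b->0: no, bbbb/b meet in 0. 0b->1: ok.
aa: 1a undefined. 1a->0: no, aaa/b meet in 1. 1a->1: no, aaa/b meet in 1. Open state 2: 1a->2.
ab: 1b undefined. 1b->0: no, aba/b meet in 1. 1b->1: no, bbbb/b meet in 1. 1b->2: ok.
aaa: 2a undefined. 2a->0: no, ba/aaaab meet in 2. 2a->1: no, aaa/b meet in 1. 2a->2: ok.
bab: 2b undefined. 2b->0: no, bbbb/b meet in 1. 2b->1: ok.
All examples now run through 3 states with every (state, symbol) defined. Accept strings end in {2}, Reject strings end in {1}; accept={2}.

states=3 start=0 accept={2} delta: 0a->1 0b->1 1a->2 1b->2 2a->2 2b->1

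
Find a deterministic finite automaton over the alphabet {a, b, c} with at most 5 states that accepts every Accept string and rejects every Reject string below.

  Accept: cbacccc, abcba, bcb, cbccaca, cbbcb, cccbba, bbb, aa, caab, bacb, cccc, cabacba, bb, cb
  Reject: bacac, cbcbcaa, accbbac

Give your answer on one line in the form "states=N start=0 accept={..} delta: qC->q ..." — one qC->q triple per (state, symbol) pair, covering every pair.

Fold the examples into a partial DFA from state 0: repeatedly fix the first undefined (state, symbol) met by the shortest-then-alphabetical prefix, trying targets in increasing order and rejecting any under which an Accept and a Reject string meet in one state with the same remainder; add a state when all current targets are rejected. Accepting states are where Accept strings end.
a: 0a undefined. 0a->0: ok.
b: 0b undefined. 0b->0: ok.
c: 0c undefined. 0c->0: no, cbacccc/bacac meet in 0. Open state 1: 0c->1.
ca: 1a undefined. 1a->0: ok.
cb: 1b undefined. 1b->0: no, abcba/cbcbcaa meet in 0. 1b->1: no, bcb/bacac meet in 1. Open state 2: 1b->2.
cc: 1c undefined. 1c->0: ok.
cba: 2a undefined. 2a->0: ok.
cbb: 2b undefined. 2b->0: ok.
cbc: 2c undefined. 2c->0: no, cbacccc/cbcbcaa meet in 0. 2c->1: no, cbacccc/cbcbcaa meet in 0. 2c->2: no, cbacccc/cbcbcaa meet in 0. Open state 3: 2c->3.
cbcb: 3b undefined. 3b->0: no, cbacccc/cbcbcaa meet in 0. 3b->1: no, cbacccc/cbcbcaa meet in 0. 3b->2: ok.
cbcc: 3c undefined. 3c->0: ok.
cbcbca: 3a undefined. 3a->0: no, cbacccc/cbcbcaa meet in 0. 3a->1: no, cbacccc/cbcbcaa meet in 0. 3a->2: no, cbacccc/cbcbcaa meet in 0. 3a->3: ok.
All examples now run through 4 states with every (state, symbol) defined. Accept strings end in {0,2}, Reject strings end in {1,3}; accept={0,2}.

states=4 start=0 accept={0,2} delta: 0a->0 0b->0 0c->1 1a->0 1b->2 1c->0 2a->0 2b->0 2c->3 3a->3 3b->2 3c->0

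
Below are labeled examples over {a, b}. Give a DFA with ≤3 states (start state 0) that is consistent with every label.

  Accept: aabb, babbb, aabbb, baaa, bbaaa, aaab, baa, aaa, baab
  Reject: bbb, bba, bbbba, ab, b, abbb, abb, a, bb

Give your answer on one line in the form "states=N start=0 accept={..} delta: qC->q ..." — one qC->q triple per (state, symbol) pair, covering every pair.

states=3 start=0 accept={2} delta: 0a->1 0b->1 1a->2 1b->0 2a->2 2b->2

Fold the examples into a partial DFA from state 0: repeatedly fix the first undefined (state, symbol) met by the shortest-then-alphabetical prefix, trying targets in increasing order and rejecting any under which an Accept and a Reject string meet in one state with the same remainder; add a state when all current targets are rejected. Accepting states are where Accept strings end.
a: 0a undefined. 0a->0: no, aabb/abb meet in 0 with "bb" left. Open state 1: 0a->1.
b: 0b undefined. 0b->0: no, babbb/abbb meet in 1 with "bbb" left. 0b->1: ok.
aa: 1a undefined. 1a->0: no, aabb/ab meet in 1 with "b" left. 1a->1: no, aabb/bbb meet in 1 with "bb" left. Open state 2: 1a->2.
ab: 1b undefined. 1b->0: ok.
aaa: 2a undefined. 2a->0: no, baaa/bbb meet in 1. 2a->1: no, bbaaa/bbb meet in 1. 2a->2: ok.
aab: 2b undefined. 2b->0: no, aabb/bbb meet in 1. 2b->1: no, aabb/ab meet in 0. 2b->2: ok.
All examples now run through 3 states with every (state, symbol) defined. Accept strings end in {2}, Reject strings end in {0,1}; accept={2}.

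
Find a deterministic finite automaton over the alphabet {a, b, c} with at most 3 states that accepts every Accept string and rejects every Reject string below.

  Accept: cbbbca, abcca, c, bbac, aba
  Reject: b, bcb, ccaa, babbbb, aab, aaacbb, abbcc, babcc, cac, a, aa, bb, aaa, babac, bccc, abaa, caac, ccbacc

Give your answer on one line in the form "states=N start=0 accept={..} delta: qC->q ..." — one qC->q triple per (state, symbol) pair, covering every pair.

State merging on the prefix tree: take the shortest (then alphabetical) example prefix whose next move is undefined and point that move at state 0, else 1, else 2, ...; a target is out if some Accept/Reject pair would then sit in one state with the same input left (inseparable). If every existing state is out, open a new one.
a: 0a undefined. 0a->0: ok.
b: 0b undefined. 0b->0: no, c/babac meet in 0 with "c" left. Open state 1: 0b->1.
c: 0c undefined. 0c->0: no, c/ccaa meet in 0. 0c->1: no, c/b meet in 1. Open state 2: 0c->2.
ba: 1a undefined. 1a->0: no, c/babac meet in 2. 1a->1: no, bbac/babac meet in 1 with "bac" left. 1a->2: ok.
bb: 1b undefined. 1b->0: ok.
bc: 1c undefined. 1c->0: no, abcca/abaa meet in 2 with "a" left. 1c->1: ok.
ca: 2a undefined. 2a->0: no, abcca/cac meet in 2. 2a->1: ok.
cb: 2b undefined. 2b->0: no, cbbbca/b meet in 1. 2b->1: ok.
cc: 2c undefined. 2c->0: no, cbbbca/ccbacc meet in 2. 2c->1: ok.
All examples now run through 3 states with every (state, symbol) defined. Accept strings end in {2}, Reject strings end in {0,1}; accept={2}.

states=3 start=0 accept={2} delta: 0a->0 0b->1 0c->2 1a->2 1b->0 1c->1 2a->1 2b->1 2c->1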